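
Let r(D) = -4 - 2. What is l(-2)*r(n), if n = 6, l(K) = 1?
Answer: -6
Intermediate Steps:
r(D) = -6
l(-2)*r(n) = 1*(-6) = -6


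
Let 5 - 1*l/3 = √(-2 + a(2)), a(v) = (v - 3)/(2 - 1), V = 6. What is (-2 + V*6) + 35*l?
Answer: 559 - 105*I*√3 ≈ 559.0 - 181.87*I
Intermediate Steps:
a(v) = -3 + v (a(v) = (-3 + v)/1 = (-3 + v)*1 = -3 + v)
l = 15 - 3*I*√3 (l = 15 - 3*√(-2 + (-3 + 2)) = 15 - 3*√(-2 - 1) = 15 - 3*I*√3 ≈ 15.0 - 5.1962*I)
(-2 + V*6) + 35*l = (-2 + 6*6) + 35*(15 - 3*I*√3) = (-2 + 36) + (525 - 105*I*√3) = 34 + (525 - 105*I*√3) = 559 - 105*I*√3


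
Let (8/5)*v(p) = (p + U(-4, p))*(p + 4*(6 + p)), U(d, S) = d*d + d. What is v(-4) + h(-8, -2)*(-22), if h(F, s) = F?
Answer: 196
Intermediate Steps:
U(d, S) = d + d² (U(d, S) = d² + d = d + d²)
v(p) = 5*(12 + p)*(24 + 5*p)/8 (v(p) = 5*((p - 4*(1 - 4))*(p + 4*(6 + p)))/8 = 5*((p - 4*(-3))*(p + (24 + 4*p)))/8 = 5*((p + 12)*(24 + 5*p))/8 = 5*((12 + p)*(24 + 5*p))/8 = 5*(12 + p)*(24 + 5*p)/8)
v(-4) + h(-8, -2)*(-22) = (180 + (25/8)*(-4)² + (105/2)*(-4)) - 8*(-22) = (180 + (25/8)*16 - 210) + 176 = (180 + 50 - 210) + 176 = 20 + 176 = 196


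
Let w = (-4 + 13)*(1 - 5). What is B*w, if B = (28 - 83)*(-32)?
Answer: -63360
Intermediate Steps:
B = 1760 (B = -55*(-32) = 1760)
w = -36 (w = 9*(-4) = -36)
B*w = 1760*(-36) = -63360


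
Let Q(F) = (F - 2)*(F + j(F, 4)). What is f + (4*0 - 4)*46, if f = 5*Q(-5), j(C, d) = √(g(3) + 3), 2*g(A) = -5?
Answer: -9 - 35*√2/2 ≈ -33.749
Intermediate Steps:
g(A) = -5/2 (g(A) = (½)*(-5) = -5/2)
j(C, d) = √2/2 (j(C, d) = √(-5/2 + 3) = √(½) = √2/2)
Q(F) = (-2 + F)*(F + √2/2) (Q(F) = (F - 2)*(F + √2/2) = (-2 + F)*(F + √2/2))
f = 175 - 35*√2/2 (f = 5*((-5)² - √2 - 2*(-5) + (½)*(-5)*√2) = 5*(25 - √2 + 10 - 5*√2/2) = 5*(35 - 7*√2/2) = 175 - 35*√2/2 ≈ 150.25)
f + (4*0 - 4)*46 = (175 - 35*√2/2) + (4*0 - 4)*46 = (175 - 35*√2/2) + (0 - 4)*46 = (175 - 35*√2/2) - 4*46 = (175 - 35*√2/2) - 184 = -9 - 35*√2/2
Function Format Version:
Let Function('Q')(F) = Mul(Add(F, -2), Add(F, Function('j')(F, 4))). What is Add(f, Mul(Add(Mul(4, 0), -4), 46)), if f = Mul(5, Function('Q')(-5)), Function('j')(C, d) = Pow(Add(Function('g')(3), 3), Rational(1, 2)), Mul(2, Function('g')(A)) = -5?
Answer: Add(-9, Mul(Rational(-35, 2), Pow(2, Rational(1, 2)))) ≈ -33.749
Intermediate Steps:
Function('g')(A) = Rational(-5, 2) (Function('g')(A) = Mul(Rational(1, 2), -5) = Rational(-5, 2))
Function('j')(C, d) = Mul(Rational(1, 2), Pow(2, Rational(1, 2))) (Function('j')(C, d) = Pow(Add(Rational(-5, 2), 3), Rational(1, 2)) = Pow(Rational(1, 2), Rational(1, 2)) = Mul(Rational(1, 2), Pow(2, Rational(1, 2))))
Function('Q')(F) = Mul(Add(-2, F), Add(F, Mul(Rational(1, 2), Pow(2, Rational(1, 2))))) (Function('Q')(F) = Mul(Add(F, -2), Add(F, Mul(Rational(1, 2), Pow(2, Rational(1, 2))))) = Mul(Add(-2, F), Add(F, Mul(Rational(1, 2), Pow(2, Rational(1, 2))))))
f = Add(175, Mul(Rational(-35, 2), Pow(2, Rational(1, 2)))) (f = Mul(5, Add(Pow(-5, 2), Mul(-1, Pow(2, Rational(1, 2))), Mul(-2, -5), Mul(Rational(1, 2), -5, Pow(2, Rational(1, 2))))) = Mul(5, Add(25, Mul(-1, Pow(2, Rational(1, 2))), 10, Mul(Rational(-5, 2), Pow(2, Rational(1, 2))))) = Mul(5, Add(35, Mul(Rational(-7, 2), Pow(2, Rational(1, 2))))) = Add(175, Mul(Rational(-35, 2), Pow(2, Rational(1, 2)))) ≈ 150.25)
Add(f, Mul(Add(Mul(4, 0), -4), 46)) = Add(Add(175, Mul(Rational(-35, 2), Pow(2, Rational(1, 2)))), Mul(Add(Mul(4, 0), -4), 46)) = Add(Add(175, Mul(Rational(-35, 2), Pow(2, Rational(1, 2)))), Mul(Add(0, -4), 46)) = Add(Add(175, Mul(Rational(-35, 2), Pow(2, Rational(1, 2)))), Mul(-4, 46)) = Add(Add(175, Mul(Rational(-35, 2), Pow(2, Rational(1, 2)))), -184) = Add(-9, Mul(Rational(-35, 2), Pow(2, Rational(1, 2))))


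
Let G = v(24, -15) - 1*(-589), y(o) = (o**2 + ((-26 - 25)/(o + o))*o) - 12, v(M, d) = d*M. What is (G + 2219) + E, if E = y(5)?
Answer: 4871/2 ≈ 2435.5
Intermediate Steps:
v(M, d) = M*d
y(o) = -75/2 + o**2 (y(o) = (o**2 + (-51*1/(2*o))*o) - 12 = (o**2 + (-51/(2*o))*o) - 12 = (o**2 - 51/2) - 12 = (-51/2 + o**2) - 12 = -75/2 + o**2)
E = -25/2 (E = -75/2 + 5**2 = -75/2 + 25 = -25/2 ≈ -12.500)
G = 229 (G = 24*(-15) - 1*(-589) = -360 + 589 = 229)
(G + 2219) + E = (229 + 2219) - 25/2 = 2448 - 25/2 = 4871/2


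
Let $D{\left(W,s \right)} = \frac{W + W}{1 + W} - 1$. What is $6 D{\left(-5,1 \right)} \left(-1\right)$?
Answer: $-9$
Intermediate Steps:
$D{\left(W,s \right)} = -1 + \frac{2 W}{1 + W}$ ($D{\left(W,s \right)} = \frac{2 W}{1 + W} - 1 = -1 + \frac{2 W}{1 + W}$)
$6 D{\left(-5,1 \right)} \left(-1\right) = 6 \frac{-1 - 5}{1 - 5} \left(-1\right) = 6 \frac{1}{-4} \left(-6\right) \left(-1\right) = 6 \left(\left(- \frac{1}{4}\right) \left(-6\right)\right) \left(-1\right) = 6 \cdot \frac{3}{2} \left(-1\right) = 9 \left(-1\right) = -9$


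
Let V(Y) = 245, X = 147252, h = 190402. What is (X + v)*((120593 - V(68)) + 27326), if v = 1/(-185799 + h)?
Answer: 100093578524018/4603 ≈ 2.1745e+10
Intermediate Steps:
v = 1/4603 (v = 1/(-185799 + 190402) = 1/4603 ≈ 0.00021725)
(X + v)*((120593 - V(68)) + 27326) = (147252 + 1/4603)*((120593 - 1*245) + 27326) = 677800957*((120593 - 245) + 27326)/4603 = 677800957*(120348 + 27326)/4603 = (677800957/4603)*147674 = 100093578524018/4603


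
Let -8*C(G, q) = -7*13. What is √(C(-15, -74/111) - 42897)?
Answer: I*√686170/4 ≈ 207.09*I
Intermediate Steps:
C(G, q) = 91/8 (C(G, q) = -(-7)*13/8 = -⅛*(-91) = 91/8)
√(C(-15, -74/111) - 42897) = √(91/8 - 42897) = √(-343085/8) = I*√686170/4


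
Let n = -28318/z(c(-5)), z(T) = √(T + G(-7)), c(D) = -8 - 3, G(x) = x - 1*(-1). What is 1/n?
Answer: -I*√17/28318 ≈ -0.0001456*I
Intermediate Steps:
G(x) = 1 + x (G(x) = x + 1 = 1 + x)
c(D) = -11
z(T) = √(-6 + T) (z(T) = √(T + (1 - 7)) = √(T - 6) = √(-6 + T))
n = 28318*I*√17/17 (n = -28318/√(-6 - 11) = -28318*(-I*√17/17) = -(-28318)*I*√17/17 = 28318*I*√17/17 ≈ 6868.1*I)
1/n = 1/(28318*I*√17/17) = -I*√17/28318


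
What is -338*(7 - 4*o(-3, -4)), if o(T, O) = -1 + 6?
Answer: 4394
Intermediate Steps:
o(T, O) = 5
-338*(7 - 4*o(-3, -4)) = -338*(7 - 4*5) = -338*(7 - 20) = -338*(-13) = 4394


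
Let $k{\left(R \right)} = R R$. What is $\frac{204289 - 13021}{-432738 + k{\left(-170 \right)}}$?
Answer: $- \frac{95634}{201919} \approx -0.47363$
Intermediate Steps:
$k{\left(R \right)} = R^{2}$
$\frac{204289 - 13021}{-432738 + k{\left(-170 \right)}} = \frac{204289 - 13021}{-432738 + \left(-170\right)^{2}} = \frac{191268}{-432738 + 28900} = \frac{191268}{-403838} = 191268 \left(- \frac{1}{403838}\right) = - \frac{95634}{201919}$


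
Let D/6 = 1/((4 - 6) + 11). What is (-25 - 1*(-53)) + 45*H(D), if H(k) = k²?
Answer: 48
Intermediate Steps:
D = ⅔ (D = 6/((4 - 6) + 11) = 6/(-2 + 11) = 6/9 = 6*(⅑) = ⅔ ≈ 0.66667)
(-25 - 1*(-53)) + 45*H(D) = (-25 - 1*(-53)) + 45*(⅔)² = (-25 + 53) + 45*(4/9) = 28 + 20 = 48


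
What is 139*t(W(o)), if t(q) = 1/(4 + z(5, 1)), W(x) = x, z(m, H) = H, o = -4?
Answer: 139/5 ≈ 27.800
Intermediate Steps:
t(q) = ⅕ (t(q) = 1/(4 + 1) = 1/5 = ⅕)
139*t(W(o)) = 139*(⅕) = 139/5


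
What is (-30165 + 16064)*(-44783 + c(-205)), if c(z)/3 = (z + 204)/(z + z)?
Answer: 258908841727/410 ≈ 6.3148e+8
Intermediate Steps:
c(z) = 3*(204 + z)/(2*z) (c(z) = 3*((z + 204)/(z + z)) = 3*((204 + z)/((2*z))) = 3*((204 + z)*(1/(2*z))) = 3*((204 + z)/(2*z)) = 3*(204 + z)/(2*z))
(-30165 + 16064)*(-44783 + c(-205)) = (-30165 + 16064)*(-44783 + (3/2 + 306/(-205))) = -14101*(-44783 + (3/2 + 306*(-1/205))) = -14101*(-44783 + (3/2 - 306/205)) = -14101*(-44783 + 3/410) = -14101*(-18361027/410) = 258908841727/410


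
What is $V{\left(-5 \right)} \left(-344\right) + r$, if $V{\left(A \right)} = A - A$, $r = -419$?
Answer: $-419$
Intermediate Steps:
$V{\left(A \right)} = 0$
$V{\left(-5 \right)} \left(-344\right) + r = 0 \left(-344\right) - 419 = 0 - 419 = -419$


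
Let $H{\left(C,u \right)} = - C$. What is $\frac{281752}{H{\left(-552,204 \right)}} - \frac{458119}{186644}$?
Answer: $\frac{6541804825}{12878436} \approx 507.97$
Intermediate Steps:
$\frac{281752}{H{\left(-552,204 \right)}} - \frac{458119}{186644} = \frac{281752}{\left(-1\right) \left(-552\right)} - \frac{458119}{186644} = \frac{281752}{552} - \frac{458119}{186644} = 281752 \cdot \frac{1}{552} - \frac{458119}{186644} = \frac{35219}{69} - \frac{458119}{186644} = \frac{6541804825}{12878436}$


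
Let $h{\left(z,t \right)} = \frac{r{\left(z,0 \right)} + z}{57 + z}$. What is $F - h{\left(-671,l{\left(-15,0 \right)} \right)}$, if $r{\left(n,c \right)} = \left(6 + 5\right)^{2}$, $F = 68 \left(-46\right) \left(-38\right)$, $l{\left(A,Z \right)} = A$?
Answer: $\frac{36490973}{307} \approx 1.1886 \cdot 10^{5}$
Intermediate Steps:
$F = 118864$ ($F = \left(-3128\right) \left(-38\right) = 118864$)
$r{\left(n,c \right)} = 121$ ($r{\left(n,c \right)} = 11^{2} = 121$)
$h{\left(z,t \right)} = \frac{121 + z}{57 + z}$
$F - h{\left(-671,l{\left(-15,0 \right)} \right)} = 118864 - \frac{121 - 671}{57 - 671} = 118864 - \frac{1}{-614} \left(-550\right) = 118864 - \left(- \frac{1}{614}\right) \left(-550\right) = 118864 - \frac{275}{307} = \frac{36490973}{307}$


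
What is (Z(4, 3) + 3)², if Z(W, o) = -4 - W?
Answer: 25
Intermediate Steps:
(Z(4, 3) + 3)² = ((-4 - 1*4) + 3)² = ((-4 - 4) + 3)² = (-8 + 3)² = (-5)² = 25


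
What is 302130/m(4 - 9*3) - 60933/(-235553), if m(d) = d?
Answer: -71166226431/5417719 ≈ -13136.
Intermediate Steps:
302130/m(4 - 9*3) - 60933/(-235553) = 302130/(4 - 9*3) - 60933/(-235553) = 302130/(4 - 27) - 60933*(-1/235553) = 302130/(-23) + 60933/235553 = 302130*(-1/23) + 60933/235553 = -302130/23 + 60933/235553 = -71166226431/5417719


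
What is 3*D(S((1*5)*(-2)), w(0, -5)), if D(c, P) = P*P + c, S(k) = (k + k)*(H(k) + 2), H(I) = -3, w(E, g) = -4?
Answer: 108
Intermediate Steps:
S(k) = -2*k (S(k) = (k + k)*(-3 + 2) = (2*k)*(-1) = -2*k)
D(c, P) = c + P**2 (D(c, P) = P**2 + c = c + P**2)
3*D(S((1*5)*(-2)), w(0, -5)) = 3*(-2*1*5*(-2) + (-4)**2) = 3*(-10*(-2) + 16) = 3*(-2*(-10) + 16) = 3*(20 + 16) = 3*36 = 108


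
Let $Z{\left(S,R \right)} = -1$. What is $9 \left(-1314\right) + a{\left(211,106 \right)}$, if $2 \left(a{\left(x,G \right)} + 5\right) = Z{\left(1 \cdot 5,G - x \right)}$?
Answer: $- \frac{23663}{2} \approx -11832.0$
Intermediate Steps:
$a{\left(x,G \right)} = - \frac{11}{2}$ ($a{\left(x,G \right)} = -5 + \frac{1}{2} \left(-1\right) = -5 - \frac{1}{2} = - \frac{11}{2}$)
$9 \left(-1314\right) + a{\left(211,106 \right)} = 9 \left(-1314\right) - \frac{11}{2} = -11826 - \frac{11}{2} = - \frac{23663}{2}$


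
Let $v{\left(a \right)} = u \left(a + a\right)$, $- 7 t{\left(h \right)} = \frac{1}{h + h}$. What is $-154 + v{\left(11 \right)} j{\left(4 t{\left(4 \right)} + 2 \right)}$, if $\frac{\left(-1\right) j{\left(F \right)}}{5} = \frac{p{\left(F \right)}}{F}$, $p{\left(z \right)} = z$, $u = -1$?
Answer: $-44$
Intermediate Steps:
$t{\left(h \right)} = - \frac{1}{14 h}$ ($t{\left(h \right)} = - \frac{1}{7 \left(h + h\right)} = - \frac{1}{7 \cdot 2 h} = - \frac{\frac{1}{2} \frac{1}{h}}{7} = - \frac{1}{14 h}$)
$v{\left(a \right)} = - 2 a$ ($v{\left(a \right)} = - (a + a) = - 2 a$)
$j{\left(F \right)} = -5$ ($j{\left(F \right)} = - 5 \frac{F}{F} = \left(-5\right) 1 = -5$)
$-154 + v{\left(11 \right)} j{\left(4 t{\left(4 \right)} + 2 \right)} = -154 + \left(-2\right) 11 \left(-5\right) = -154 - -110 = -154 + 110 = -44$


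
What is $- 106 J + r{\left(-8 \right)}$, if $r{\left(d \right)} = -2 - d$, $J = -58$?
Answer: $6154$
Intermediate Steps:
$- 106 J + r{\left(-8 \right)} = \left(-106\right) \left(-58\right) - -6 = 6148 + \left(-2 + 8\right) = 6148 + 6 = 6154$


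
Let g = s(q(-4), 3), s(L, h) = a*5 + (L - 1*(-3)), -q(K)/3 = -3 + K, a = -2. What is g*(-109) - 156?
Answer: -1682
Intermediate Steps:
q(K) = 9 - 3*K (q(K) = -3*(-3 + K) = 9 - 3*K)
s(L, h) = -7 + L (s(L, h) = -2*5 + (L - 1*(-3)) = -10 + (L + 3) = -10 + (3 + L) = -7 + L)
g = 14 (g = -7 + (9 - 3*(-4)) = -7 + (9 + 12) = -7 + 21 = 14)
g*(-109) - 156 = 14*(-109) - 156 = -1526 - 156 = -1682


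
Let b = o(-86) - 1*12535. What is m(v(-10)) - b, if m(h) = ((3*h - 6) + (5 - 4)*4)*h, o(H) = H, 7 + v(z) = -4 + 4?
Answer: 12782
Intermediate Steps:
v(z) = -7 (v(z) = -7 + (-4 + 4) = -7 + 0 = -7)
m(h) = h*(-2 + 3*h) (m(h) = ((-6 + 3*h) + 1*4)*h = ((-6 + 3*h) + 4)*h = (-2 + 3*h)*h = h*(-2 + 3*h))
b = -12621 (b = -86 - 1*12535 = -86 - 12535 = -12621)
m(v(-10)) - b = -7*(-2 + 3*(-7)) - 1*(-12621) = -7*(-2 - 21) + 12621 = -7*(-23) + 12621 = 161 + 12621 = 12782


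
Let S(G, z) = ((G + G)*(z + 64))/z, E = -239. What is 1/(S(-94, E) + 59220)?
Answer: 239/14120680 ≈ 1.6926e-5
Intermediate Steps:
S(G, z) = 2*G*(64 + z)/z (S(G, z) = ((2*G)*(64 + z))/z = (2*G*(64 + z))/z = 2*G*(64 + z)/z)
1/(S(-94, E) + 59220) = 1/(2*(-94)*(64 - 239)/(-239) + 59220) = 1/(2*(-94)*(-1/239)*(-175) + 59220) = 1/(-32900/239 + 59220) = 1/(14120680/239) = 239/14120680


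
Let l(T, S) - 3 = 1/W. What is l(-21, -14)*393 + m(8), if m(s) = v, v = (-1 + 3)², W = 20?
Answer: 24053/20 ≈ 1202.7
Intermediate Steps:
l(T, S) = 61/20 (l(T, S) = 3 + 1/20 = 61/20)
v = 4 (v = 2² = 4)
m(s) = 4
l(-21, -14)*393 + m(8) = (61/20)*393 + 4 = 23973/20 + 4 = 24053/20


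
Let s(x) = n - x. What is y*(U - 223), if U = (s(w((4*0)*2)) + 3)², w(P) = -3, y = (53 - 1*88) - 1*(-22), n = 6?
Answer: 1027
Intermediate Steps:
y = -13 (y = (53 - 88) + 22 = -35 + 22 = -13)
s(x) = 6 - x
U = 144 (U = ((6 - 1*(-3)) + 3)² = ((6 + 3) + 3)² = (9 + 3)² = 12² = 144)
y*(U - 223) = -13*(144 - 223) = -13*(-79) = 1027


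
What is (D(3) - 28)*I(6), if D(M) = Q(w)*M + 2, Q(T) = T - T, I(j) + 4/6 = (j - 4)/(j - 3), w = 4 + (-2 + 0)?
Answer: 0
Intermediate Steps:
w = 2 (w = 4 - 2 = 2)
I(j) = -2/3 + (-4 + j)/(-3 + j) (I(j) = -2/3 + (j - 4)/(j - 3) = -2/3 + (-4 + j)/(-3 + j))
Q(T) = 0
D(M) = 2 (D(M) = 0*M + 2 = 0 + 2 = 2)
(D(3) - 28)*I(6) = (2 - 28)*((-6 + 6)/(3*(-3 + 6))) = -26*0/(3*3) = -26*0 = 0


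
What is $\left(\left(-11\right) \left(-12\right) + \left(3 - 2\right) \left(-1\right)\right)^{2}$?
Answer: $17161$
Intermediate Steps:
$\left(\left(-11\right) \left(-12\right) + \left(3 - 2\right) \left(-1\right)\right)^{2} = \left(132 + 1 \left(-1\right)\right)^{2} = \left(132 - 1\right)^{2} = 131^{2} = 17161$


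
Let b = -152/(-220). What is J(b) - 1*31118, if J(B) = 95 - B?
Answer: -1706303/55 ≈ -31024.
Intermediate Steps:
b = 38/55 (b = -152*(-1/220) = 38/55 ≈ 0.69091)
J(b) - 1*31118 = (95 - 1*38/55) - 1*31118 = (95 - 38/55) - 31118 = 5187/55 - 31118 = -1706303/55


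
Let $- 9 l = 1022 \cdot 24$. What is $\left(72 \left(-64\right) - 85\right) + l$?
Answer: $- \frac{22255}{3} \approx -7418.3$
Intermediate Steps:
$l = - \frac{8176}{3}$ ($l = - \frac{1022 \cdot 24}{9} = \left(- \frac{1}{9}\right) 24528 = - \frac{8176}{3} \approx -2725.3$)
$\left(72 \left(-64\right) - 85\right) + l = \left(72 \left(-64\right) - 85\right) - \frac{8176}{3} = \left(-4608 - 85\right) - \frac{8176}{3} = -4693 - \frac{8176}{3} = - \frac{22255}{3}$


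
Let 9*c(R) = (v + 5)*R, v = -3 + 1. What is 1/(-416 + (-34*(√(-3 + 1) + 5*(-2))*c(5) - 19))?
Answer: 79/14255 + 34*I*√2/14255 ≈ 0.0055419 + 0.0033731*I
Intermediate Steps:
v = -2
c(R) = R/3 (c(R) = ((-2 + 5)*R)/9 = (3*R)/9 = R/3)
1/(-416 + (-34*(√(-3 + 1) + 5*(-2))*c(5) - 19)) = 1/(-416 + (-34*(√(-3 + 1) + 5*(-2))*(⅓)*5 - 19)) = 1/(-416 + (-34*(√(-2) - 10)*5/3 - 19)) = 1/(-416 + (-34*(I*√2 - 10)*5/3 - 19)) = 1/(-416 + (-34*(-10 + I*√2)*5/3 - 19)) = 1/(-416 + (-34*(-50/3 + 5*I*√2/3) - 19)) = 1/(-416 + ((1700/3 - 170*I*√2/3) - 19)) = 1/(-416 + (1643/3 - 170*I*√2/3)) = 1/(395/3 - 170*I*√2/3)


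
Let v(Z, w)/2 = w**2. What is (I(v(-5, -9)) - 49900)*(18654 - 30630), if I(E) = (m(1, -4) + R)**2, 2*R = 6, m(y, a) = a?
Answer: 597590424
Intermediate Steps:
R = 3 (R = (1/2)*6 = 3)
v(Z, w) = 2*w**2
I(E) = 1 (I(E) = (-4 + 3)**2 = (-1)**2 = 1)
(I(v(-5, -9)) - 49900)*(18654 - 30630) = (1 - 49900)*(18654 - 30630) = -49899*(-11976) = 597590424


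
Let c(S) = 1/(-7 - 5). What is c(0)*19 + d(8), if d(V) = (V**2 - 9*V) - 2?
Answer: -139/12 ≈ -11.583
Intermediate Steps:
c(S) = -1/12 (c(S) = 1/(-12) = -1/12)
d(V) = -2 + V**2 - 9*V
c(0)*19 + d(8) = -1/12*19 + (-2 + 8**2 - 9*8) = -19/12 + (-2 + 64 - 72) = -19/12 - 10 = -139/12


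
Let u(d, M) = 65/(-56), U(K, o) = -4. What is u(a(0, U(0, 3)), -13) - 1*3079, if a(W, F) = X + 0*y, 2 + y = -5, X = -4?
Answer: -172489/56 ≈ -3080.2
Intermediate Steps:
y = -7 (y = -2 - 5 = -7)
a(W, F) = -4 (a(W, F) = -4 + 0*(-7) = -4 + 0 = -4)
u(d, M) = -65/56 (u(d, M) = 65*(-1/56) = -65/56)
u(a(0, U(0, 3)), -13) - 1*3079 = -65/56 - 1*3079 = -65/56 - 3079 = -172489/56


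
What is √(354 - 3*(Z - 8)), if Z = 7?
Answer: √357 ≈ 18.894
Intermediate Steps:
√(354 - 3*(Z - 8)) = √(354 - 3*(7 - 8)) = √(354 - 3*(-1)) = √(354 + 3) = √357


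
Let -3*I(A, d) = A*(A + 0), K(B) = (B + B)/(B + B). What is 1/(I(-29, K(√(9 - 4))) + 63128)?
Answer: 3/188543 ≈ 1.5912e-5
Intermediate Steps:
K(B) = 1 (K(B) = (2*B)/((2*B)) = (2*B)*(1/(2*B)) = 1)
I(A, d) = -A²/3 (I(A, d) = -A*(A + 0)/3 = -A*A/3 = -A²/3)
1/(I(-29, K(√(9 - 4))) + 63128) = 1/(-⅓*(-29)² + 63128) = 1/(-⅓*841 + 63128) = 1/(-841/3 + 63128) = 1/(188543/3) = 3/188543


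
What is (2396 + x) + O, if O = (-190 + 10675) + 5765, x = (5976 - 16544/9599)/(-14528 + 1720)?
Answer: 286544540969/15367999 ≈ 18646.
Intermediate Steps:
x = -7168385/15367999 (x = (5976 - 16544*1/9599)/(-12808) = (5976 - 16544/9599)*(-1/12808) = (57347080/9599)*(-1/12808) = -7168385/15367999 ≈ -0.46645)
O = 16250 (O = 10485 + 5765 = 16250)
(2396 + x) + O = (2396 - 7168385/15367999) + 16250 = 36814557219/15367999 + 16250 = 286544540969/15367999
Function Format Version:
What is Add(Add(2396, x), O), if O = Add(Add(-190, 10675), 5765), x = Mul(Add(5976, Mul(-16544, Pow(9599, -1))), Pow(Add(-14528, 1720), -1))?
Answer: Rational(286544540969, 15367999) ≈ 18646.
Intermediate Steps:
x = Rational(-7168385, 15367999) (x = Mul(Add(5976, Mul(-16544, Rational(1, 9599))), Pow(-12808, -1)) = Mul(Add(5976, Rational(-16544, 9599)), Rational(-1, 12808)) = Mul(Rational(57347080, 9599), Rational(-1, 12808)) = Rational(-7168385, 15367999) ≈ -0.46645)
O = 16250 (O = Add(10485, 5765) = 16250)
Add(Add(2396, x), O) = Add(Add(2396, Rational(-7168385, 15367999)), 16250) = Add(Rational(36814557219, 15367999), 16250) = Rational(286544540969, 15367999)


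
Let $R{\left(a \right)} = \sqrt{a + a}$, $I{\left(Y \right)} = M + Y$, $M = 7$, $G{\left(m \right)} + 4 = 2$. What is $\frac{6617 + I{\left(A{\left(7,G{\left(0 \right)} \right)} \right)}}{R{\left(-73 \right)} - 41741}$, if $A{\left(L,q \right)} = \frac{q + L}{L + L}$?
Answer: $- \frac{553014583}{3484622454} - \frac{92741 i \sqrt{146}}{24392357178} \approx -0.1587 - 4.594 \cdot 10^{-5} i$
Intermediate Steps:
$G{\left(m \right)} = -2$ ($G{\left(m \right)} = -4 + 2 = -2$)
$A{\left(L,q \right)} = \frac{L + q}{2 L}$
$I{\left(Y \right)} = 7 + Y$
$R{\left(a \right)} = \sqrt{2} \sqrt{a}$ ($R{\left(a \right)} = \sqrt{2 a} = \sqrt{2} \sqrt{a}$)
$\frac{6617 + I{\left(A{\left(7,G{\left(0 \right)} \right)} \right)}}{R{\left(-73 \right)} - 41741} = \frac{6617 + \left(7 + \frac{7 - 2}{2 \cdot 7}\right)}{\sqrt{2} \sqrt{-73} - 41741} = \frac{6617 + \left(7 + \frac{1}{2} \cdot \frac{1}{7} \cdot 5\right)}{\sqrt{2} i \sqrt{73} - 41741} = \frac{6617 + \left(7 + \frac{5}{14}\right)}{i \sqrt{146} - 41741} = \frac{6617 + \frac{103}{14}}{-41741 + i \sqrt{146}} = \frac{92741}{14 \left(-41741 + i \sqrt{146}\right)}$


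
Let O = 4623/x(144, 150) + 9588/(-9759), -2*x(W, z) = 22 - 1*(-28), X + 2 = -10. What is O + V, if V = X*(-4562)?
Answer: 4436937281/81325 ≈ 54558.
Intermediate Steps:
X = -12 (X = -2 - 10 = -12)
x(W, z) = -25 (x(W, z) = -(22 - 1*(-28))/2 = -(22 + 28)/2 = -1/2*50 = -25)
O = -15118519/81325 (O = 4623/(-25) + 9588/(-9759) = 4623*(-1/25) + 9588*(-1/9759) = -4623/25 - 3196/3253 = -15118519/81325 ≈ -185.90)
V = 54744 (V = -12*(-4562) = 54744)
O + V = -15118519/81325 + 54744 = 4436937281/81325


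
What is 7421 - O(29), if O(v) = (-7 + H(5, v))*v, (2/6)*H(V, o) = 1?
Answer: 7537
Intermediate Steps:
H(V, o) = 3 (H(V, o) = 3*1 = 3)
O(v) = -4*v (O(v) = (-7 + 3)*v = -4*v)
7421 - O(29) = 7421 - (-4)*29 = 7421 - 1*(-116) = 7421 + 116 = 7537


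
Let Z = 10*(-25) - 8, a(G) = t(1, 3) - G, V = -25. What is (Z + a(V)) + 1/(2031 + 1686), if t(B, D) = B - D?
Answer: -873494/3717 ≈ -235.00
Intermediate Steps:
a(G) = -2 - G (a(G) = (1 - 1*3) - G = (1 - 3) - G = -2 - G)
Z = -258 (Z = -250 - 8 = -258)
(Z + a(V)) + 1/(2031 + 1686) = (-258 + (-2 - 1*(-25))) + 1/(2031 + 1686) = (-258 + (-2 + 25)) + 1/3717 = (-258 + 23) + 1/3717 = -235 + 1/3717 = -873494/3717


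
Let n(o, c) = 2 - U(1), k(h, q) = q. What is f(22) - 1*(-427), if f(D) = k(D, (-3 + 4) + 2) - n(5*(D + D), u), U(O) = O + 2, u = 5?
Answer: 431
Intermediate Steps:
U(O) = 2 + O
n(o, c) = -1 (n(o, c) = 2 - (2 + 1) = 2 - 1*3 = 2 - 3 = -1)
f(D) = 4 (f(D) = ((-3 + 4) + 2) - 1*(-1) = (1 + 2) + 1 = 3 + 1 = 4)
f(22) - 1*(-427) = 4 - 1*(-427) = 4 + 427 = 431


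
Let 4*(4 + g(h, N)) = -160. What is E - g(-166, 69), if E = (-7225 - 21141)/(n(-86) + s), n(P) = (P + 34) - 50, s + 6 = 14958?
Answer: 312517/7425 ≈ 42.090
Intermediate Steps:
s = 14952 (s = -6 + 14958 = 14952)
n(P) = -16 + P (n(P) = (34 + P) - 50 = -16 + P)
g(h, N) = -44 (g(h, N) = -4 + (1/4)*(-160) = -4 - 40 = -44)
E = -14183/7425 (E = (-7225 - 21141)/((-16 - 86) + 14952) = -28366/(-102 + 14952) = -28366/14850 = -28366*1/14850 = -14183/7425 ≈ -1.9102)
E - g(-166, 69) = -14183/7425 - 1*(-44) = -14183/7425 + 44 = 312517/7425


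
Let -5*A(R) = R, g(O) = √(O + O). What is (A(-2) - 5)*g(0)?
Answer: 0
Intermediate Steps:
g(O) = √2*√O (g(O) = √(2*O) = √2*√O)
A(R) = -R/5
(A(-2) - 5)*g(0) = (-⅕*(-2) - 5)*(√2*√0) = (⅖ - 5)*(√2*0) = -23/5*0 = 0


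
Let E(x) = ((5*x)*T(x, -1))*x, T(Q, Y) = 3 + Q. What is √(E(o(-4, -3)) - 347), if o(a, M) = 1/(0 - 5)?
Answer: I*√8661/5 ≈ 18.613*I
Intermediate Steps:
o(a, M) = -⅕ (o(a, M) = 1/(-5) = -⅕)
E(x) = 5*x²*(3 + x) (E(x) = ((5*x)*(3 + x))*x = (5*x*(3 + x))*x = 5*x²*(3 + x))
√(E(o(-4, -3)) - 347) = √(5*(-⅕)²*(3 - ⅕) - 347) = √(5*(1/25)*(14/5) - 347) = √(14/25 - 347) = √(-8661/25) = I*√8661/5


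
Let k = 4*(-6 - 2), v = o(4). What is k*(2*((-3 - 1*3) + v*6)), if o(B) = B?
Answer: -1152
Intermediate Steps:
v = 4
k = -32 (k = 4*(-8) = -32)
k*(2*((-3 - 1*3) + v*6)) = -64*((-3 - 1*3) + 4*6) = -64*((-3 - 3) + 24) = -64*(-6 + 24) = -64*18 = -32*36 = -1152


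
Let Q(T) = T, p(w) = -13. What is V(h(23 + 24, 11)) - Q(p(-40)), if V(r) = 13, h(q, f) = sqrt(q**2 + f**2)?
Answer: 26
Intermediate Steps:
h(q, f) = sqrt(f**2 + q**2)
V(h(23 + 24, 11)) - Q(p(-40)) = 13 - 1*(-13) = 13 + 13 = 26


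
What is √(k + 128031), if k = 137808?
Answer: √265839 ≈ 515.60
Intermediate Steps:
√(k + 128031) = √(137808 + 128031) = √265839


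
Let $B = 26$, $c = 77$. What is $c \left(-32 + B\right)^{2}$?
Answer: $2772$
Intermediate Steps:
$c \left(-32 + B\right)^{2} = 77 \left(-32 + 26\right)^{2} = 77 \left(-6\right)^{2} = 77 \cdot 36 = 2772$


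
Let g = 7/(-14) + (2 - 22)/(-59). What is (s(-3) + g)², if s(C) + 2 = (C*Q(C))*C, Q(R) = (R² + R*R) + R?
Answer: 245705625/13924 ≈ 17646.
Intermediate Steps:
Q(R) = R + 2*R² (Q(R) = (R² + R²) + R = 2*R² + R = R + 2*R²)
g = -19/118 (g = 7*(-1/14) - 20*(-1/59) = -½ + 20/59 = -19/118 ≈ -0.16102)
s(C) = -2 + C³*(1 + 2*C) (s(C) = -2 + (C*(C*(1 + 2*C)))*C = -2 + (C²*(1 + 2*C))*C = -2 + C³*(1 + 2*C))
(s(-3) + g)² = ((-2 + (-3)³*(1 + 2*(-3))) - 19/118)² = ((-2 - 27*(1 - 6)) - 19/118)² = ((-2 - 27*(-5)) - 19/118)² = ((-2 + 135) - 19/118)² = (133 - 19/118)² = (15675/118)² = 245705625/13924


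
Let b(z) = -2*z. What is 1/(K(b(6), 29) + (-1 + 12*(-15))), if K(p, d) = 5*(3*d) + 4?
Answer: 1/258 ≈ 0.0038760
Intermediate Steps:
K(p, d) = 4 + 15*d (K(p, d) = 15*d + 4 = 4 + 15*d)
1/(K(b(6), 29) + (-1 + 12*(-15))) = 1/((4 + 15*29) + (-1 + 12*(-15))) = 1/((4 + 435) + (-1 - 180)) = 1/(439 - 181) = 1/258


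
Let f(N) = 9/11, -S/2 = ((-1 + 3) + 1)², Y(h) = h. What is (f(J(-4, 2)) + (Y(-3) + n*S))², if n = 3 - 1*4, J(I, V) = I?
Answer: 30276/121 ≈ 250.21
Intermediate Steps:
n = -1 (n = 3 - 4 = -1)
S = -18 (S = -2*((-1 + 3) + 1)² = -2*(2 + 1)² = -2*3² = -2*9 = -18)
f(N) = 9/11 (f(N) = 9*(1/11) = 9/11)
(f(J(-4, 2)) + (Y(-3) + n*S))² = (9/11 + (-3 - 1*(-18)))² = (9/11 + (-3 + 18))² = (9/11 + 15)² = (174/11)² = 30276/121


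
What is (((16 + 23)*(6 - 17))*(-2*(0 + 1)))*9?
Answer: 7722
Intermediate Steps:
(((16 + 23)*(6 - 17))*(-2*(0 + 1)))*9 = ((39*(-11))*(-2*1))*9 = -429*(-2)*9 = 858*9 = 7722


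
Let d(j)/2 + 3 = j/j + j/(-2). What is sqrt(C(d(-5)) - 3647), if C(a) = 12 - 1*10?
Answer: 27*I*sqrt(5) ≈ 60.374*I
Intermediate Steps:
d(j) = -4 - j (d(j) = -6 + 2*(j/j + j/(-2)) = -6 + 2*(1 + j*(-1/2)) = -6 + 2*(1 - j/2) = -6 + (2 - j) = -4 - j)
C(a) = 2 (C(a) = 12 - 10 = 2)
sqrt(C(d(-5)) - 3647) = sqrt(2 - 3647) = sqrt(-3645) = 27*I*sqrt(5)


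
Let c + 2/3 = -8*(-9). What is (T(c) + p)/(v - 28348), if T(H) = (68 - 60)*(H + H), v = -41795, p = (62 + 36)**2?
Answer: -32236/210429 ≈ -0.15319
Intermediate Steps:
p = 9604 (p = 98**2 = 9604)
c = 214/3 (c = -2/3 - 8*(-9) = -2/3 + 72 = 214/3 ≈ 71.333)
T(H) = 16*H (T(H) = 8*(2*H) = 16*H)
(T(c) + p)/(v - 28348) = (16*(214/3) + 9604)/(-41795 - 28348) = (3424/3 + 9604)/(-70143) = (32236/3)*(-1/70143) = -32236/210429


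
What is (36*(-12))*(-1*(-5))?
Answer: -2160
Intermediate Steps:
(36*(-12))*(-1*(-5)) = -432*5 = -2160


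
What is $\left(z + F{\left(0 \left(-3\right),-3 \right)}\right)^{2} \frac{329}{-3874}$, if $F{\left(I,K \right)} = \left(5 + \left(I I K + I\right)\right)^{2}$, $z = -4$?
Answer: $- \frac{145089}{3874} \approx -37.452$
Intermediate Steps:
$F{\left(I,K \right)} = \left(5 + I + K I^{2}\right)^{2}$ ($F{\left(I,K \right)} = \left(5 + \left(I^{2} K + I\right)\right)^{2} = \left(5 + \left(K I^{2} + I\right)\right)^{2} = \left(5 + \left(I + K I^{2}\right)\right)^{2} = \left(5 + I + K I^{2}\right)^{2}$)
$\left(z + F{\left(0 \left(-3\right),-3 \right)}\right)^{2} \frac{329}{-3874} = \left(-4 + \left(5 + 0 \left(-3\right) - 3 \left(0 \left(-3\right)\right)^{2}\right)^{2}\right)^{2} \frac{329}{-3874} = \left(-4 + \left(5 + 0 - 3 \cdot 0^{2}\right)^{2}\right)^{2} \cdot 329 \left(- \frac{1}{3874}\right) = \left(-4 + \left(5 + 0 - 0\right)^{2}\right)^{2} \left(- \frac{329}{3874}\right) = \left(-4 + \left(5 + 0 + 0\right)^{2}\right)^{2} \left(- \frac{329}{3874}\right) = \left(-4 + 5^{2}\right)^{2} \left(- \frac{329}{3874}\right) = \left(-4 + 25\right)^{2} \left(- \frac{329}{3874}\right) = 21^{2} \left(- \frac{329}{3874}\right) = 441 \left(- \frac{329}{3874}\right) = - \frac{145089}{3874}$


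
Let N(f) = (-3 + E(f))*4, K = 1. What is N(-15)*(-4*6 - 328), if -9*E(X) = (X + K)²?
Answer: 313984/9 ≈ 34887.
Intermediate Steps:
E(X) = -(1 + X)²/9 (E(X) = -(X + 1)²/9 = -(1 + X)²/9)
N(f) = -12 - 4*(1 + f)²/9 (N(f) = (-3 - (1 + f)²/9)*4 = -12 - 4*(1 + f)²/9)
N(-15)*(-4*6 - 328) = (-12 - 4*(1 - 15)²/9)*(-4*6 - 328) = (-12 - 4/9*(-14)²)*(-24 - 328) = (-12 - 4/9*196)*(-352) = (-12 - 784/9)*(-352) = -892/9*(-352) = 313984/9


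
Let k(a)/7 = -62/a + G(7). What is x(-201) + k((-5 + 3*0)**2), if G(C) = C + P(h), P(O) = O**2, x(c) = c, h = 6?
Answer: 2066/25 ≈ 82.640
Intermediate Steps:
G(C) = 36 + C (G(C) = C + 6**2 = C + 36 = 36 + C)
k(a) = 301 - 434/a (k(a) = 7*(-62/a + (36 + 7)) = 7*(-62/a + 43) = 7*(43 - 62/a) = 301 - 434/a)
x(-201) + k((-5 + 3*0)**2) = -201 + (301 - 434/(-5 + 3*0)**2) = -201 + (301 - 434/(-5 + 0)**2) = -201 + (301 - 434/((-5)**2)) = -201 + (301 - 434/25) = -201 + 7091/25 = 2066/25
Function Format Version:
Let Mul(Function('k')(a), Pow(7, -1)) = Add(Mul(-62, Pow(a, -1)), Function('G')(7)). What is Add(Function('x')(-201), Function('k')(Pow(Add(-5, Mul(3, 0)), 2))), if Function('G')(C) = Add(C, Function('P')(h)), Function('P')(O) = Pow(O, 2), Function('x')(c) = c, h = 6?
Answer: Rational(2066, 25) ≈ 82.640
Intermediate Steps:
Function('G')(C) = Add(36, C) (Function('G')(C) = Add(C, Pow(6, 2)) = Add(C, 36) = Add(36, C))
Function('k')(a) = Add(301, Mul(-434, Pow(a, -1))) (Function('k')(a) = Mul(7, Add(Mul(-62, Pow(a, -1)), Add(36, 7))) = Mul(7, Add(Mul(-62, Pow(a, -1)), 43)) = Mul(7, Add(43, Mul(-62, Pow(a, -1)))) = Add(301, Mul(-434, Pow(a, -1))))
Add(Function('x')(-201), Function('k')(Pow(Add(-5, Mul(3, 0)), 2))) = Add(-201, Add(301, Mul(-434, Pow(Pow(Add(-5, Mul(3, 0)), 2), -1)))) = Add(-201, Add(301, Mul(-434, Pow(Pow(Add(-5, 0), 2), -1)))) = Add(-201, Add(301, Mul(-434, Pow(Pow(-5, 2), -1)))) = Add(-201, Add(301, Mul(-434, Pow(25, -1)))) = Add(-201, Add(301, Mul(-434, Rational(1, 25)))) = Add(-201, Add(301, Rational(-434, 25))) = Add(-201, Rational(7091, 25)) = Rational(2066, 25)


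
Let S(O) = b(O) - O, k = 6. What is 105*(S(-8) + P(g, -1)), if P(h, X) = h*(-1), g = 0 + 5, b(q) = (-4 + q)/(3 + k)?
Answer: 175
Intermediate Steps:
b(q) = -4/9 + q/9 (b(q) = (-4 + q)/(3 + 6) = (-4 + q)/9 = (-4 + q)*(⅑) = -4/9 + q/9)
g = 5
P(h, X) = -h
S(O) = -4/9 - 8*O/9 (S(O) = (-4/9 + O/9) - O = -4/9 - 8*O/9)
105*(S(-8) + P(g, -1)) = 105*((-4/9 - 8/9*(-8)) - 1*5) = 105*((-4/9 + 64/9) - 5) = 105*(20/3 - 5) = 105*(5/3) = 175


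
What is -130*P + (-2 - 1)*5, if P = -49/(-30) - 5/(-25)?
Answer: -760/3 ≈ -253.33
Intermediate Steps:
P = 11/6 (P = -49*(-1/30) - 5*(-1/25) = 49/30 + ⅕ = 11/6 ≈ 1.8333)
-130*P + (-2 - 1)*5 = -130*11/6 + (-2 - 1)*5 = -715/3 - 3*5 = -715/3 - 15 = -760/3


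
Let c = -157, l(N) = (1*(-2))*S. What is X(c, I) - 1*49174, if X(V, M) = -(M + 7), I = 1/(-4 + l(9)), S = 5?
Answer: -688533/14 ≈ -49181.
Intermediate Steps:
l(N) = -10 (l(N) = (1*(-2))*5 = -2*5 = -10)
I = -1/14 (I = 1/(-4 - 10) = 1/(-14) = -1/14 ≈ -0.071429)
X(V, M) = -7 - M (X(V, M) = -(7 + M) = -7 - M)
X(c, I) - 1*49174 = (-7 - 1*(-1/14)) - 1*49174 = (-7 + 1/14) - 49174 = -97/14 - 49174 = -688533/14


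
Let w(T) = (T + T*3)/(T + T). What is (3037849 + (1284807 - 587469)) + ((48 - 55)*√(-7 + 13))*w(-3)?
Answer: 3735187 - 14*√6 ≈ 3.7352e+6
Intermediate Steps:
w(T) = 2 (w(T) = (T + 3*T)/((2*T)) = (4*T)*(1/(2*T)) = 2)
(3037849 + (1284807 - 587469)) + ((48 - 55)*√(-7 + 13))*w(-3) = (3037849 + (1284807 - 587469)) + ((48 - 55)*√(-7 + 13))*2 = (3037849 + 697338) - 7*√6*2 = 3735187 - 14*√6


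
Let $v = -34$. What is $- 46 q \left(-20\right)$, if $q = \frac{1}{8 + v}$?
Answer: $- \frac{460}{13} \approx -35.385$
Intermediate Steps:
$q = - \frac{1}{26}$ ($q = \frac{1}{8 - 34} = \frac{1}{-26} = - \frac{1}{26} \approx -0.038462$)
$- 46 q \left(-20\right) = \left(-46\right) \left(- \frac{1}{26}\right) \left(-20\right) = \frac{23}{13} \left(-20\right) = - \frac{460}{13}$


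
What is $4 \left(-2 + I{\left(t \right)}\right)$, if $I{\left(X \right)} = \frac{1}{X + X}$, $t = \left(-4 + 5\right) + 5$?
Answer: $- \frac{23}{3} \approx -7.6667$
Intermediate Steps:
$t = 6$ ($t = 1 + 5 = 6$)
$I{\left(X \right)} = \frac{1}{2 X}$
$4 \left(-2 + I{\left(t \right)}\right) = 4 \left(-2 + \frac{1}{2 \cdot 6}\right) = 4 \left(-2 + \frac{1}{2} \cdot \frac{1}{6}\right) = 4 \left(-2 + \frac{1}{12}\right) = 4 \left(- \frac{23}{12}\right) = - \frac{23}{3}$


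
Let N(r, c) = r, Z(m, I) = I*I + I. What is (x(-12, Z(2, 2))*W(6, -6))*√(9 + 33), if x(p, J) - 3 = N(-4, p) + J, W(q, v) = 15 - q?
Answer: 45*√42 ≈ 291.63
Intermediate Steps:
Z(m, I) = I + I² (Z(m, I) = I² + I = I + I²)
x(p, J) = -1 + J (x(p, J) = 3 + (-4 + J) = -1 + J)
(x(-12, Z(2, 2))*W(6, -6))*√(9 + 33) = ((-1 + 2*(1 + 2))*(15 - 1*6))*√(9 + 33) = ((-1 + 2*3)*(15 - 6))*√42 = ((-1 + 6)*9)*√42 = (5*9)*√42 = 45*√42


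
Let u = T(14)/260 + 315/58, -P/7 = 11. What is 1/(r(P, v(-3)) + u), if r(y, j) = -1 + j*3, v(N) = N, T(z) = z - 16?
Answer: -1885/8627 ≈ -0.21850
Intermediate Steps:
T(z) = -16 + z
P = -77 (P = -7*11 = -77)
r(y, j) = -1 + 3*j
u = 10223/1885 (u = (-16 + 14)/260 + 315/58 = -2*1/260 + 315*(1/58) = -1/130 + 315/58 = 10223/1885 ≈ 5.4233)
1/(r(P, v(-3)) + u) = 1/((-1 + 3*(-3)) + 10223/1885) = 1/((-1 - 9) + 10223/1885) = 1/(-10 + 10223/1885) = 1/(-8627/1885) = -1885/8627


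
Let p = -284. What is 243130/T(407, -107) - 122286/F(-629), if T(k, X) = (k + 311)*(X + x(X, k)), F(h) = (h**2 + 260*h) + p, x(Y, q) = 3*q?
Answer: -20724517231/92709645542 ≈ -0.22354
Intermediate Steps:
F(h) = -284 + h**2 + 260*h (F(h) = (h**2 + 260*h) - 284 = -284 + h**2 + 260*h)
T(k, X) = (311 + k)*(X + 3*k) (T(k, X) = (k + 311)*(X + 3*k) = (311 + k)*(X + 3*k))
243130/T(407, -107) - 122286/F(-629) = 243130/(3*407**2 + 311*(-107) + 933*407 - 107*407) - 122286/(-284 + (-629)**2 + 260*(-629)) = 243130/(3*165649 - 33277 + 379731 - 43549) - 122286/(-284 + 395641 - 163540) = 243130/(496947 - 33277 + 379731 - 43549) - 122286/231817 = 243130/799852 - 122286*1/231817 = 243130*(1/799852) - 122286/231817 = 121565/399926 - 122286/231817 = -20724517231/92709645542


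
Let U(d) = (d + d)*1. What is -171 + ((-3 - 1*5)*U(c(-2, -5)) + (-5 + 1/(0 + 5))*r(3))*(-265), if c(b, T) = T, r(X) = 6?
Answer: -13739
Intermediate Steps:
U(d) = 2*d (U(d) = (2*d)*1 = 2*d)
-171 + ((-3 - 1*5)*U(c(-2, -5)) + (-5 + 1/(0 + 5))*r(3))*(-265) = -171 + ((-3 - 1*5)*(2*(-5)) + (-5 + 1/(0 + 5))*6)*(-265) = -171 + ((-3 - 5)*(-10) + (-5 + 1/5)*6)*(-265) = -171 + (-8*(-10) + (-5 + ⅕)*6)*(-265) = -171 + (80 - 24/5*6)*(-265) = -171 + (80 - 144/5)*(-265) = -171 + (256/5)*(-265) = -171 - 13568 = -13739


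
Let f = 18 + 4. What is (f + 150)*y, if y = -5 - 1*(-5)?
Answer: 0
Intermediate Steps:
f = 22
y = 0 (y = -5 + 5 = 0)
(f + 150)*y = (22 + 150)*0 = 172*0 = 0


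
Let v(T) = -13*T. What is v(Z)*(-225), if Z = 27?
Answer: 78975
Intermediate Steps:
v(Z)*(-225) = -13*27*(-225) = -351*(-225) = 78975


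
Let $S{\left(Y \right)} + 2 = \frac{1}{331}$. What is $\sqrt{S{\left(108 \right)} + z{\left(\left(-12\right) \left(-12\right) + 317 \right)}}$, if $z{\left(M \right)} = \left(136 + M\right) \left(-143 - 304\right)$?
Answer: $\frac{i \sqrt{29237557690}}{331} \approx 516.59 i$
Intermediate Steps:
$S{\left(Y \right)} = - \frac{661}{331}$ ($S{\left(Y \right)} = -2 + \frac{1}{331} = - \frac{661}{331}$)
$z{\left(M \right)} = -60792 - 447 M$ ($z{\left(M \right)} = \left(136 + M\right) \left(-447\right) = -60792 - 447 M$)
$\sqrt{S{\left(108 \right)} + z{\left(\left(-12\right) \left(-12\right) + 317 \right)}} = \sqrt{- \frac{661}{331} - \left(60792 + 447 \left(\left(-12\right) \left(-12\right) + 317\right)\right)} = \sqrt{- \frac{661}{331} - \left(60792 + 447 \left(144 + 317\right)\right)} = \sqrt{- \frac{661}{331} - 266859} = \sqrt{- \frac{88330990}{331}} = \frac{i \sqrt{29237557690}}{331}$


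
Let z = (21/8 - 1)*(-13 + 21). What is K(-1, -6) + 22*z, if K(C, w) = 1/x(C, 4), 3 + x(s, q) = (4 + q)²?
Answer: 17447/61 ≈ 286.02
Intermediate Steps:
x(s, q) = -3 + (4 + q)²
K(C, w) = 1/61 (K(C, w) = 1/(-3 + (4 + 4)²) = 1/(-3 + 8²) = 1/(-3 + 64) = 1/61)
z = 13 (z = (21*(⅛) - 1)*8 = (21/8 - 1)*8 = (13/8)*8 = 13)
K(-1, -6) + 22*z = 1/61 + 22*13 = 1/61 + 286 = 17447/61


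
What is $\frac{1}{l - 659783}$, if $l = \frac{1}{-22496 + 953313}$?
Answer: $- \frac{930817}{614137232710} \approx -1.5156 \cdot 10^{-6}$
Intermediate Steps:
$l = \frac{1}{930817} \approx 1.0743 \cdot 10^{-6}$
$\frac{1}{l - 659783} = \frac{1}{\frac{1}{930817} - 659783} = \frac{1}{- \frac{614137232710}{930817}} = - \frac{930817}{614137232710}$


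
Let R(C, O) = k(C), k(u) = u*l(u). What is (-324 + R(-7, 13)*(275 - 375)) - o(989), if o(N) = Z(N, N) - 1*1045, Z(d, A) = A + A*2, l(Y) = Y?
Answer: -7146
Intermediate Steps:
Z(d, A) = 3*A (Z(d, A) = A + 2*A = 3*A)
k(u) = u² (k(u) = u*u = u²)
R(C, O) = C²
o(N) = -1045 + 3*N (o(N) = 3*N - 1*1045 = 3*N - 1045 = -1045 + 3*N)
(-324 + R(-7, 13)*(275 - 375)) - o(989) = (-324 + (-7)²*(275 - 375)) - (-1045 + 3*989) = (-324 + 49*(-100)) - (-1045 + 2967) = (-324 - 4900) - 1*1922 = -5224 - 1922 = -7146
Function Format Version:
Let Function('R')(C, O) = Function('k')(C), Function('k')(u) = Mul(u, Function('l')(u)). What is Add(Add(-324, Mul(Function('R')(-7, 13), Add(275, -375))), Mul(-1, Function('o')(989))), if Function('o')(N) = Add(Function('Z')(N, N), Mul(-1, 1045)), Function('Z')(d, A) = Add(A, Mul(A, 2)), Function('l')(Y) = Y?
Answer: -7146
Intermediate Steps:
Function('Z')(d, A) = Mul(3, A) (Function('Z')(d, A) = Add(A, Mul(2, A)) = Mul(3, A))
Function('k')(u) = Pow(u, 2) (Function('k')(u) = Mul(u, u) = Pow(u, 2))
Function('R')(C, O) = Pow(C, 2)
Function('o')(N) = Add(-1045, Mul(3, N)) (Function('o')(N) = Add(Mul(3, N), Mul(-1, 1045)) = Add(Mul(3, N), -1045) = Add(-1045, Mul(3, N)))
Add(Add(-324, Mul(Function('R')(-7, 13), Add(275, -375))), Mul(-1, Function('o')(989))) = Add(Add(-324, Mul(Pow(-7, 2), Add(275, -375))), Mul(-1, Add(-1045, Mul(3, 989)))) = Add(Add(-324, Mul(49, -100)), Mul(-1, Add(-1045, 2967))) = Add(Add(-324, -4900), Mul(-1, 1922)) = Add(-5224, -1922) = -7146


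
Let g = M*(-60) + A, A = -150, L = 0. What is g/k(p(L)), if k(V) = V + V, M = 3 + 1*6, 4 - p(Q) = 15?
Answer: 345/11 ≈ 31.364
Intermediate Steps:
p(Q) = -11 (p(Q) = 4 - 1*15 = 4 - 15 = -11)
M = 9 (M = 3 + 6 = 9)
k(V) = 2*V
g = -690 (g = 9*(-60) - 150 = -540 - 150 = -690)
g/k(p(L)) = -690/(2*(-11)) = -690/(-22) = -690*(-1/22) = 345/11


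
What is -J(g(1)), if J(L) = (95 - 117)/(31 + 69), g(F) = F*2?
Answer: 11/50 ≈ 0.22000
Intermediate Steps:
g(F) = 2*F
J(L) = -11/50 (J(L) = -22/100 = -22*1/100 = -11/50)
-J(g(1)) = -1*(-11/50) = 11/50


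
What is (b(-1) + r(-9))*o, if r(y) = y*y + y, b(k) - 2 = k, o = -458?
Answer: -33434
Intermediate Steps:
b(k) = 2 + k
r(y) = y + y² (r(y) = y² + y = y + y²)
(b(-1) + r(-9))*o = ((2 - 1) - 9*(1 - 9))*(-458) = (1 - 9*(-8))*(-458) = (1 + 72)*(-458) = 73*(-458) = -33434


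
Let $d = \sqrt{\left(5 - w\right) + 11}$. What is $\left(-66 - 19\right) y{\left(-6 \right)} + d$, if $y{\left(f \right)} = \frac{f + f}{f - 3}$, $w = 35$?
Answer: $- \frac{340}{3} + i \sqrt{19} \approx -113.33 + 4.3589 i$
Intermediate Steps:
$y{\left(f \right)} = \frac{2 f}{-3 + f}$
$d = i \sqrt{19}$ ($d = \sqrt{\left(5 - 35\right) + 11} = \sqrt{-30 + 11} = \sqrt{-19} = i \sqrt{19} \approx 4.3589 i$)
$\left(-66 - 19\right) y{\left(-6 \right)} + d = \left(-66 - 19\right) 2 \left(-6\right) \frac{1}{-3 - 6} + i \sqrt{19} = \left(-66 - 19\right) 2 \left(-6\right) \frac{1}{-9} + i \sqrt{19} = - 85 \cdot 2 \left(-6\right) \left(- \frac{1}{9}\right) + i \sqrt{19} = \left(-85\right) \frac{4}{3} + i \sqrt{19} = - \frac{340}{3} + i \sqrt{19}$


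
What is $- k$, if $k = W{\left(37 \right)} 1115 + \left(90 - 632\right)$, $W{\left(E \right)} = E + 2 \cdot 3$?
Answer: $-47403$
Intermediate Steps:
$W{\left(E \right)} = 6 + E$ ($W{\left(E \right)} = E + 6 = 6 + E$)
$k = 47403$ ($k = \left(6 + 37\right) 1115 + \left(90 - 632\right) = 43 \cdot 1115 - 542 = 47945 - 542 = 47403$)
$- k = \left(-1\right) 47403 = -47403$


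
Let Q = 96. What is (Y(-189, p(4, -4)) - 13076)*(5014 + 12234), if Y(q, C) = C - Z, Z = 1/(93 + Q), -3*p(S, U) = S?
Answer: -6090064288/27 ≈ -2.2556e+8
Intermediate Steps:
p(S, U) = -S/3
Z = 1/189 (Z = 1/(93 + 96) = 1/189 ≈ 0.0052910)
Y(q, C) = -1/189 + C (Y(q, C) = C - 1*1/189 = C - 1/189 = -1/189 + C)
(Y(-189, p(4, -4)) - 13076)*(5014 + 12234) = ((-1/189 - ⅓*4) - 13076)*(5014 + 12234) = ((-1/189 - 4/3) - 13076)*17248 = (-253/189 - 13076)*17248 = -2471617/189*17248 = -6090064288/27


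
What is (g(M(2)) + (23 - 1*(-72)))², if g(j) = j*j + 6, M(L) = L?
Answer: 11025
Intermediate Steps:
g(j) = 6 + j² (g(j) = j² + 6 = 6 + j²)
(g(M(2)) + (23 - 1*(-72)))² = ((6 + 2²) + (23 - 1*(-72)))² = ((6 + 4) + (23 + 72))² = (10 + 95)² = 105² = 11025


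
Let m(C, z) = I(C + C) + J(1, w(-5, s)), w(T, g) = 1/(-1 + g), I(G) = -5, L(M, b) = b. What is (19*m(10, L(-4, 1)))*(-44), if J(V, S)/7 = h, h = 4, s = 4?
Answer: -19228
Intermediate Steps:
J(V, S) = 28 (J(V, S) = 7*4 = 28)
m(C, z) = 23 (m(C, z) = -5 + 28 = 23)
(19*m(10, L(-4, 1)))*(-44) = (19*23)*(-44) = 437*(-44) = -19228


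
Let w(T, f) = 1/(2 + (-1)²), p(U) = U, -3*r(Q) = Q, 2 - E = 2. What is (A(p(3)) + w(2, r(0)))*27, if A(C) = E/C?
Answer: 9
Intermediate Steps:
E = 0 (E = 2 - 1*2 = 2 - 2 = 0)
r(Q) = -Q/3
A(C) = 0 (A(C) = 0/C = 0)
w(T, f) = ⅓ (w(T, f) = 1/(2 + 1) = 1/3 = ⅓)
(A(p(3)) + w(2, r(0)))*27 = (0 + ⅓)*27 = (⅓)*27 = 9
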